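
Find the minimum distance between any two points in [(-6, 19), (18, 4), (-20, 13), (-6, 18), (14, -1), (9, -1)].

Computing all pairwise distances among 6 points:

d((-6, 19), (18, 4)) = 28.3019
d((-6, 19), (-20, 13)) = 15.2315
d((-6, 19), (-6, 18)) = 1.0 <-- minimum
d((-6, 19), (14, -1)) = 28.2843
d((-6, 19), (9, -1)) = 25.0
d((18, 4), (-20, 13)) = 39.0512
d((18, 4), (-6, 18)) = 27.7849
d((18, 4), (14, -1)) = 6.4031
d((18, 4), (9, -1)) = 10.2956
d((-20, 13), (-6, 18)) = 14.8661
d((-20, 13), (14, -1)) = 36.7696
d((-20, 13), (9, -1)) = 32.2025
d((-6, 18), (14, -1)) = 27.5862
d((-6, 18), (9, -1)) = 24.2074
d((14, -1), (9, -1)) = 5.0

Closest pair: (-6, 19) and (-6, 18) with distance 1.0

The closest pair is (-6, 19) and (-6, 18) with Euclidean distance 1.0. For 6 points, brute-force pairwise comparison is shown above. For large n, the divide-and-conquer algorithm (sort by x, recurse on halves, check the dividing strip) achieves O(n log n).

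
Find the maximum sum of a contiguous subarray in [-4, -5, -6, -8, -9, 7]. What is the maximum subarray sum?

Using Kadane's algorithm on [-4, -5, -6, -8, -9, 7]:

Scanning through the array:
Position 1 (value -5): max_ending_here = -5, max_so_far = -4
Position 2 (value -6): max_ending_here = -6, max_so_far = -4
Position 3 (value -8): max_ending_here = -8, max_so_far = -4
Position 4 (value -9): max_ending_here = -9, max_so_far = -4
Position 5 (value 7): max_ending_here = 7, max_so_far = 7

Maximum subarray: [7]
Maximum sum: 7

The maximum subarray is [7] with sum 7. This subarray runs from index 5 to index 5.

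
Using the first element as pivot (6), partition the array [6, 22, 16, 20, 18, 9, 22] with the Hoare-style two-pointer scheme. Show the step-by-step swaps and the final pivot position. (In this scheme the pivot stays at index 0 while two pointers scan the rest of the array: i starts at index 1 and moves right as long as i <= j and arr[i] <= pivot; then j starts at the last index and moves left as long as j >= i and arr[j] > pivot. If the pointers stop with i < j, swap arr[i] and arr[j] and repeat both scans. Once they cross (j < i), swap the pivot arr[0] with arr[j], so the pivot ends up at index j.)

Hoare-style two-pointer partition with pivot = 6:

Initial array: [6, 22, 16, 20, 18, 9, 22]

Pointers start at i = 1, j = 6.
i ends at 1, j ends at 0: the pointers have crossed (j < i), so scanning stops.

j = 0, so swapping arr[0] with arr[j] leaves the pivot at position 0: [6, 22, 16, 20, 18, 9, 22]
Pivot position: 0

After partitioning with pivot 6, the array becomes [6, 22, 16, 20, 18, 9, 22]. The pivot is placed at index 0. All elements to the left of the pivot are <= 6, and all elements to the right are > 6.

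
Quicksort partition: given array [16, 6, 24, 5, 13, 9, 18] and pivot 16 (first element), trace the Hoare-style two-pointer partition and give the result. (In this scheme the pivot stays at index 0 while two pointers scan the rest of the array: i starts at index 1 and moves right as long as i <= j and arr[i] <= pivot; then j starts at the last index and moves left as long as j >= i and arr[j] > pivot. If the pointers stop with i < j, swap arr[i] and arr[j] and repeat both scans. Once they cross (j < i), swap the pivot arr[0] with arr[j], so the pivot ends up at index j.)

Hoare-style two-pointer partition with pivot = 16:

Initial array: [16, 6, 24, 5, 13, 9, 18]

Pointers start at i = 1, j = 6.
i stops at index 2 (arr[2]=24 > 16), j stops at index 5 (arr[5]=9 <= 16): swap arr[2] and arr[5], array becomes [16, 6, 9, 5, 13, 24, 18]
i ends at 5, j ends at 4: the pointers have crossed (j < i), so scanning stops.

Swap pivot arr[0] with arr[4] to place pivot at position 4: [13, 6, 9, 5, 16, 24, 18]
Pivot position: 4

After partitioning with pivot 16, the array becomes [13, 6, 9, 5, 16, 24, 18]. The pivot is placed at index 4. All elements to the left of the pivot are <= 16, and all elements to the right are > 16.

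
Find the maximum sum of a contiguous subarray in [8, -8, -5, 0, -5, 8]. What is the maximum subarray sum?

Using Kadane's algorithm on [8, -8, -5, 0, -5, 8]:

Scanning through the array:
Position 1 (value -8): max_ending_here = 0, max_so_far = 8
Position 2 (value -5): max_ending_here = -5, max_so_far = 8
Position 3 (value 0): max_ending_here = 0, max_so_far = 8
Position 4 (value -5): max_ending_here = -5, max_so_far = 8
Position 5 (value 8): max_ending_here = 8, max_so_far = 8

Maximum subarray: [8]
Maximum sum: 8

The maximum subarray is [8] with sum 8. This subarray runs from index 0 to index 0.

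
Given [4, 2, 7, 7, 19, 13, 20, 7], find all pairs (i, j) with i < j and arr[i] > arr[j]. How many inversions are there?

Finding inversions in [4, 2, 7, 7, 19, 13, 20, 7]:

(0, 1): arr[0]=4 > arr[1]=2
(4, 5): arr[4]=19 > arr[5]=13
(4, 7): arr[4]=19 > arr[7]=7
(5, 7): arr[5]=13 > arr[7]=7
(6, 7): arr[6]=20 > arr[7]=7

Total inversions: 5

The array has 5 inversion(s): (0,1), (4,5), (4,7), (5,7), (6,7). Each pair (i,j) satisfies i < j and arr[i] > arr[j].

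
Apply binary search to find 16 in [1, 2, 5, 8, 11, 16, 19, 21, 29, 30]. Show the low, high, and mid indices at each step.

Binary search for 16 in [1, 2, 5, 8, 11, 16, 19, 21, 29, 30]:

lo=0, hi=9, mid=4, arr[mid]=11 -> 11 < 16, search right half
lo=5, hi=9, mid=7, arr[mid]=21 -> 21 > 16, search left half
lo=5, hi=6, mid=5, arr[mid]=16 -> Found target at index 5!

Binary search finds 16 at index 5 after 3 comparisons. The search repeatedly halves the search space by comparing with the middle element.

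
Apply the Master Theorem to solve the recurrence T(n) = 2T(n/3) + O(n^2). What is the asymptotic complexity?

Master Theorem for T(n) = 2T(n/3) + O(n^2):

a = 2, b = 3, c = 2
log_b(a) = log_3(2) = 0.6309

Case 3: c = 2 > log_3(2) = 0.6309
T(n) = O(n^2) = O(n^2)

For T(n) = 2T(n/3) + O(n^2): log_3(2) = 0.6309. This is Case 3 of the Master Theorem (c > log_b(a), work dominated by root), giving O(n^2).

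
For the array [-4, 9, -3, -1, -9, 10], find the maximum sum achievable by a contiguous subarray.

Using Kadane's algorithm on [-4, 9, -3, -1, -9, 10]:

Scanning through the array:
Position 1 (value 9): max_ending_here = 9, max_so_far = 9
Position 2 (value -3): max_ending_here = 6, max_so_far = 9
Position 3 (value -1): max_ending_here = 5, max_so_far = 9
Position 4 (value -9): max_ending_here = -4, max_so_far = 9
Position 5 (value 10): max_ending_here = 10, max_so_far = 10

Maximum subarray: [10]
Maximum sum: 10

The maximum subarray is [10] with sum 10. This subarray runs from index 5 to index 5.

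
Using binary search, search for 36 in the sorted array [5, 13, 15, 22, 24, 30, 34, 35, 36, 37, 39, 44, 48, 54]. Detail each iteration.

Binary search for 36 in [5, 13, 15, 22, 24, 30, 34, 35, 36, 37, 39, 44, 48, 54]:

lo=0, hi=13, mid=6, arr[mid]=34 -> 34 < 36, search right half
lo=7, hi=13, mid=10, arr[mid]=39 -> 39 > 36, search left half
lo=7, hi=9, mid=8, arr[mid]=36 -> Found target at index 8!

Binary search finds 36 at index 8 after 3 comparisons. The search repeatedly halves the search space by comparing with the middle element.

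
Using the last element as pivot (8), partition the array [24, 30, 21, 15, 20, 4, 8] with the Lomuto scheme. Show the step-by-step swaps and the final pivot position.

Lomuto partition with pivot = 8:

Initial array: [24, 30, 21, 15, 20, 4, 8]

arr[0]=24 > 8: no swap
arr[1]=30 > 8: no swap
arr[2]=21 > 8: no swap
arr[3]=15 > 8: no swap
arr[4]=20 > 8: no swap
arr[5]=4 <= 8: swap with position 0, array becomes [4, 30, 21, 15, 20, 24, 8]

Place pivot at position 1: [4, 8, 21, 15, 20, 24, 30]
Pivot position: 1

After partitioning with pivot 8, the array becomes [4, 8, 21, 15, 20, 24, 30]. The pivot is placed at index 1. All elements to the left of the pivot are <= 8, and all elements to the right are > 8.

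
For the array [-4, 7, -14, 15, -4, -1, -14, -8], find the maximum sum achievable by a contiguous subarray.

Using Kadane's algorithm on [-4, 7, -14, 15, -4, -1, -14, -8]:

Scanning through the array:
Position 1 (value 7): max_ending_here = 7, max_so_far = 7
Position 2 (value -14): max_ending_here = -7, max_so_far = 7
Position 3 (value 15): max_ending_here = 15, max_so_far = 15
Position 4 (value -4): max_ending_here = 11, max_so_far = 15
Position 5 (value -1): max_ending_here = 10, max_so_far = 15
Position 6 (value -14): max_ending_here = -4, max_so_far = 15
Position 7 (value -8): max_ending_here = -8, max_so_far = 15

Maximum subarray: [15]
Maximum sum: 15

The maximum subarray is [15] with sum 15. This subarray runs from index 3 to index 3.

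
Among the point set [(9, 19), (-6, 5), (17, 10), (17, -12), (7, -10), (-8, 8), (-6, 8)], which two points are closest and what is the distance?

Computing all pairwise distances among 7 points:

d((9, 19), (-6, 5)) = 20.5183
d((9, 19), (17, 10)) = 12.0416
d((9, 19), (17, -12)) = 32.0156
d((9, 19), (7, -10)) = 29.0689
d((9, 19), (-8, 8)) = 20.2485
d((9, 19), (-6, 8)) = 18.6011
d((-6, 5), (17, 10)) = 23.5372
d((-6, 5), (17, -12)) = 28.6007
d((-6, 5), (7, -10)) = 19.8494
d((-6, 5), (-8, 8)) = 3.6056
d((-6, 5), (-6, 8)) = 3.0
d((17, 10), (17, -12)) = 22.0
d((17, 10), (7, -10)) = 22.3607
d((17, 10), (-8, 8)) = 25.0799
d((17, 10), (-6, 8)) = 23.0868
d((17, -12), (7, -10)) = 10.198
d((17, -12), (-8, 8)) = 32.0156
d((17, -12), (-6, 8)) = 30.4795
d((7, -10), (-8, 8)) = 23.4307
d((7, -10), (-6, 8)) = 22.2036
d((-8, 8), (-6, 8)) = 2.0 <-- minimum

Closest pair: (-8, 8) and (-6, 8) with distance 2.0

The closest pair is (-8, 8) and (-6, 8) with Euclidean distance 2.0. For 7 points, brute-force pairwise comparison is shown above. For large n, the divide-and-conquer algorithm (sort by x, recurse on halves, check the dividing strip) achieves O(n log n).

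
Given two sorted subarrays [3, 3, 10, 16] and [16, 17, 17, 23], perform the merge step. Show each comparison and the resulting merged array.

Merging process:

Compare 3 vs 16: take 3 from left. Merged: [3]
Compare 3 vs 16: take 3 from left. Merged: [3, 3]
Compare 10 vs 16: take 10 from left. Merged: [3, 3, 10]
Compare 16 vs 16: take 16 from left. Merged: [3, 3, 10, 16]
Append remaining from right: [16, 17, 17, 23]. Merged: [3, 3, 10, 16, 16, 17, 17, 23]

Final merged array: [3, 3, 10, 16, 16, 17, 17, 23]
Total comparisons: 4

The merged array is [3, 3, 10, 16, 16, 17, 17, 23], requiring 4 comparisons. The merge step runs in O(n) time where n is the total number of elements.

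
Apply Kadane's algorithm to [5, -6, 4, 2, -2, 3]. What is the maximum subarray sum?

Using Kadane's algorithm on [5, -6, 4, 2, -2, 3]:

Scanning through the array:
Position 1 (value -6): max_ending_here = -1, max_so_far = 5
Position 2 (value 4): max_ending_here = 4, max_so_far = 5
Position 3 (value 2): max_ending_here = 6, max_so_far = 6
Position 4 (value -2): max_ending_here = 4, max_so_far = 6
Position 5 (value 3): max_ending_here = 7, max_so_far = 7

Maximum subarray: [4, 2, -2, 3]
Maximum sum: 7

The maximum subarray is [4, 2, -2, 3] with sum 7. This subarray runs from index 2 to index 5.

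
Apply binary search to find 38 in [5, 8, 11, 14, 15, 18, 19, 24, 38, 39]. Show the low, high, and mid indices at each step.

Binary search for 38 in [5, 8, 11, 14, 15, 18, 19, 24, 38, 39]:

lo=0, hi=9, mid=4, arr[mid]=15 -> 15 < 38, search right half
lo=5, hi=9, mid=7, arr[mid]=24 -> 24 < 38, search right half
lo=8, hi=9, mid=8, arr[mid]=38 -> Found target at index 8!

Binary search finds 38 at index 8 after 3 comparisons. The search repeatedly halves the search space by comparing with the middle element.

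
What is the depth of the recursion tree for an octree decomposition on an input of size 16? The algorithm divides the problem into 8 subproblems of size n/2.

For divide and conquer with division factor 2:

Problem sizes at each level:
Level 0: 16
Level 1: 8
Level 2: 4
Level 3: 2
Level 4: 1

The root is level 0 and the size-1 base case is level 4 (the tree spans levels 0 through 4, i.e. 5 levels counting the root), so the depth is the number of divisions: log_2(16) = 4

The recursion tree depth is log_2(16) = 4. At each level, the problem size is divided by 2, so it takes 4 divisions to reduce to a base case of size 1. The algorithm makes 8 recursive calls at each level.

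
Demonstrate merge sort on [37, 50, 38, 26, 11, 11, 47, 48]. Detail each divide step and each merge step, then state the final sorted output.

Merge sort trace:

Split: [37, 50, 38, 26, 11, 11, 47, 48] -> [37, 50, 38, 26] and [11, 11, 47, 48]
  Split: [37, 50, 38, 26] -> [37, 50] and [38, 26]
    Split: [37, 50] -> [37] and [50]
    Merge: [37] + [50] -> [37, 50]
    Split: [38, 26] -> [38] and [26]
    Merge: [38] + [26] -> [26, 38]
  Merge: [37, 50] + [26, 38] -> [26, 37, 38, 50]
  Split: [11, 11, 47, 48] -> [11, 11] and [47, 48]
    Split: [11, 11] -> [11] and [11]
    Merge: [11] + [11] -> [11, 11]
    Split: [47, 48] -> [47] and [48]
    Merge: [47] + [48] -> [47, 48]
  Merge: [11, 11] + [47, 48] -> [11, 11, 47, 48]
Merge: [26, 37, 38, 50] + [11, 11, 47, 48] -> [11, 11, 26, 37, 38, 47, 48, 50]

Final sorted array: [11, 11, 26, 37, 38, 47, 48, 50]

The merge sort proceeds by recursively splitting the array and merging sorted halves.
After all merges, the sorted array is [11, 11, 26, 37, 38, 47, 48, 50].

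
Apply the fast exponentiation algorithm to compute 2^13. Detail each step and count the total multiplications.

Computing 2^13 by squaring (build up from 2^1; each line after the first costs one multiplication):

2^1 = 2
2^2 = (2^1)^2 = 2^2 = 4
2^3 = 2 * 2^2 = 2 * 4 = 8
2^6 = (2^3)^2 = 8^2 = 64
2^12 = (2^6)^2 = 64^2 = 4096
2^13 = 2 * 2^12 = 2 * 4096 = 8192

Result: 8192
Multiplications needed: 5 (5 lines after 2^1)

2^13 = 8192. Using exponentiation by squaring, this requires 5 multiplications. The key idea: if the exponent is even, square the half-power; if odd, multiply by the base once.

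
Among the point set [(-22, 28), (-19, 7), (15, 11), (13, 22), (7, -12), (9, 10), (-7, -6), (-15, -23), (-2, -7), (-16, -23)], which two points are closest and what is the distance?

Computing all pairwise distances among 10 points:

d((-22, 28), (-19, 7)) = 21.2132
d((-22, 28), (15, 11)) = 40.7185
d((-22, 28), (13, 22)) = 35.5106
d((-22, 28), (7, -12)) = 49.4065
d((-22, 28), (9, 10)) = 35.8469
d((-22, 28), (-7, -6)) = 37.1618
d((-22, 28), (-15, -23)) = 51.4782
d((-22, 28), (-2, -7)) = 40.3113
d((-22, 28), (-16, -23)) = 51.3517
d((-19, 7), (15, 11)) = 34.2345
d((-19, 7), (13, 22)) = 35.3412
d((-19, 7), (7, -12)) = 32.2025
d((-19, 7), (9, 10)) = 28.1603
d((-19, 7), (-7, -6)) = 17.6918
d((-19, 7), (-15, -23)) = 30.2655
d((-19, 7), (-2, -7)) = 22.0227
d((-19, 7), (-16, -23)) = 30.1496
d((15, 11), (13, 22)) = 11.1803
d((15, 11), (7, -12)) = 24.3516
d((15, 11), (9, 10)) = 6.0828
d((15, 11), (-7, -6)) = 27.8029
d((15, 11), (-15, -23)) = 45.3431
d((15, 11), (-2, -7)) = 24.7588
d((15, 11), (-16, -23)) = 46.0109
d((13, 22), (7, -12)) = 34.5254
d((13, 22), (9, 10)) = 12.6491
d((13, 22), (-7, -6)) = 34.4093
d((13, 22), (-15, -23)) = 53.0
d((13, 22), (-2, -7)) = 32.6497
d((13, 22), (-16, -23)) = 53.535
d((7, -12), (9, 10)) = 22.0907
d((7, -12), (-7, -6)) = 15.2315
d((7, -12), (-15, -23)) = 24.5967
d((7, -12), (-2, -7)) = 10.2956
d((7, -12), (-16, -23)) = 25.4951
d((9, 10), (-7, -6)) = 22.6274
d((9, 10), (-15, -23)) = 40.8044
d((9, 10), (-2, -7)) = 20.2485
d((9, 10), (-16, -23)) = 41.4005
d((-7, -6), (-15, -23)) = 18.7883
d((-7, -6), (-2, -7)) = 5.099
d((-7, -6), (-16, -23)) = 19.2354
d((-15, -23), (-2, -7)) = 20.6155
d((-15, -23), (-16, -23)) = 1.0 <-- minimum
d((-2, -7), (-16, -23)) = 21.2603

Closest pair: (-15, -23) and (-16, -23) with distance 1.0

The closest pair is (-15, -23) and (-16, -23) with Euclidean distance 1.0. For 10 points, brute-force pairwise comparison is shown above. For large n, the divide-and-conquer algorithm (sort by x, recurse on halves, check the dividing strip) achieves O(n log n).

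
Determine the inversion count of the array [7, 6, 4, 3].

Finding inversions in [7, 6, 4, 3]:

(0, 1): arr[0]=7 > arr[1]=6
(0, 2): arr[0]=7 > arr[2]=4
(0, 3): arr[0]=7 > arr[3]=3
(1, 2): arr[1]=6 > arr[2]=4
(1, 3): arr[1]=6 > arr[3]=3
(2, 3): arr[2]=4 > arr[3]=3

Total inversions: 6

The array has 6 inversion(s): (0,1), (0,2), (0,3), (1,2), (1,3), (2,3). Each pair (i,j) satisfies i < j and arr[i] > arr[j].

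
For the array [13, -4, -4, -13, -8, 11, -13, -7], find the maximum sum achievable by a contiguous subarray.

Using Kadane's algorithm on [13, -4, -4, -13, -8, 11, -13, -7]:

Scanning through the array:
Position 1 (value -4): max_ending_here = 9, max_so_far = 13
Position 2 (value -4): max_ending_here = 5, max_so_far = 13
Position 3 (value -13): max_ending_here = -8, max_so_far = 13
Position 4 (value -8): max_ending_here = -8, max_so_far = 13
Position 5 (value 11): max_ending_here = 11, max_so_far = 13
Position 6 (value -13): max_ending_here = -2, max_so_far = 13
Position 7 (value -7): max_ending_here = -7, max_so_far = 13

Maximum subarray: [13]
Maximum sum: 13

The maximum subarray is [13] with sum 13. This subarray runs from index 0 to index 0.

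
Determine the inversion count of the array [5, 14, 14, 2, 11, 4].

Finding inversions in [5, 14, 14, 2, 11, 4]:

(0, 3): arr[0]=5 > arr[3]=2
(0, 5): arr[0]=5 > arr[5]=4
(1, 3): arr[1]=14 > arr[3]=2
(1, 4): arr[1]=14 > arr[4]=11
(1, 5): arr[1]=14 > arr[5]=4
(2, 3): arr[2]=14 > arr[3]=2
(2, 4): arr[2]=14 > arr[4]=11
(2, 5): arr[2]=14 > arr[5]=4
(4, 5): arr[4]=11 > arr[5]=4

Total inversions: 9

The array has 9 inversion(s): (0,3), (0,5), (1,3), (1,4), (1,5), (2,3), (2,4), (2,5), (4,5). Each pair (i,j) satisfies i < j and arr[i] > arr[j].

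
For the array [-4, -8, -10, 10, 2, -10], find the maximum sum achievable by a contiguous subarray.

Using Kadane's algorithm on [-4, -8, -10, 10, 2, -10]:

Scanning through the array:
Position 1 (value -8): max_ending_here = -8, max_so_far = -4
Position 2 (value -10): max_ending_here = -10, max_so_far = -4
Position 3 (value 10): max_ending_here = 10, max_so_far = 10
Position 4 (value 2): max_ending_here = 12, max_so_far = 12
Position 5 (value -10): max_ending_here = 2, max_so_far = 12

Maximum subarray: [10, 2]
Maximum sum: 12

The maximum subarray is [10, 2] with sum 12. This subarray runs from index 3 to index 4.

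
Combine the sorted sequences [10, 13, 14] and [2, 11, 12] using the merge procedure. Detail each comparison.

Merging process:

Compare 10 vs 2: take 2 from right. Merged: [2]
Compare 10 vs 11: take 10 from left. Merged: [2, 10]
Compare 13 vs 11: take 11 from right. Merged: [2, 10, 11]
Compare 13 vs 12: take 12 from right. Merged: [2, 10, 11, 12]
Append remaining from left: [13, 14]. Merged: [2, 10, 11, 12, 13, 14]

Final merged array: [2, 10, 11, 12, 13, 14]
Total comparisons: 4

The merged array is [2, 10, 11, 12, 13, 14], requiring 4 comparisons. The merge step runs in O(n) time where n is the total number of elements.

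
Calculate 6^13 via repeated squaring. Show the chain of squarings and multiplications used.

Computing 6^13 by squaring (build up from 6^1; each line after the first costs one multiplication):

6^1 = 6
6^2 = (6^1)^2 = 6^2 = 36
6^3 = 6 * 6^2 = 6 * 36 = 216
6^6 = (6^3)^2 = 216^2 = 46656
6^12 = (6^6)^2 = 46656^2 = 2176782336
6^13 = 6 * 6^12 = 6 * 2176782336 = 13060694016

Result: 13060694016
Multiplications needed: 5 (5 lines after 6^1)

6^13 = 13060694016. Using exponentiation by squaring, this requires 5 multiplications. The key idea: if the exponent is even, square the half-power; if odd, multiply by the base once.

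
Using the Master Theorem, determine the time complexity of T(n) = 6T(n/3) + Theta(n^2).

Master Theorem for T(n) = 6T(n/3) + O(n^2):

a = 6, b = 3, c = 2
log_b(a) = log_3(6) = 1.6309

Case 3: c = 2 > log_3(6) = 1.6309
T(n) = O(n^2) = O(n^2)

For T(n) = 6T(n/3) + O(n^2): log_3(6) = 1.6309. This is Case 3 of the Master Theorem (c > log_b(a), work dominated by root), giving O(n^2).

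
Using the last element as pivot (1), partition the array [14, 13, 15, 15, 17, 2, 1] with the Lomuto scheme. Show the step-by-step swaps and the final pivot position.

Lomuto partition with pivot = 1:

Initial array: [14, 13, 15, 15, 17, 2, 1]

arr[0]=14 > 1: no swap
arr[1]=13 > 1: no swap
arr[2]=15 > 1: no swap
arr[3]=15 > 1: no swap
arr[4]=17 > 1: no swap
arr[5]=2 > 1: no swap

Place pivot at position 0: [1, 13, 15, 15, 17, 2, 14]
Pivot position: 0

After partitioning with pivot 1, the array becomes [1, 13, 15, 15, 17, 2, 14]. The pivot is placed at index 0. All elements to the left of the pivot are <= 1, and all elements to the right are > 1.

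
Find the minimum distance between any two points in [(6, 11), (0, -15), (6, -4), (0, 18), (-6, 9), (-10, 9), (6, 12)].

Computing all pairwise distances among 7 points:

d((6, 11), (0, -15)) = 26.6833
d((6, 11), (6, -4)) = 15.0
d((6, 11), (0, 18)) = 9.2195
d((6, 11), (-6, 9)) = 12.1655
d((6, 11), (-10, 9)) = 16.1245
d((6, 11), (6, 12)) = 1.0 <-- minimum
d((0, -15), (6, -4)) = 12.53
d((0, -15), (0, 18)) = 33.0
d((0, -15), (-6, 9)) = 24.7386
d((0, -15), (-10, 9)) = 26.0
d((0, -15), (6, 12)) = 27.6586
d((6, -4), (0, 18)) = 22.8035
d((6, -4), (-6, 9)) = 17.6918
d((6, -4), (-10, 9)) = 20.6155
d((6, -4), (6, 12)) = 16.0
d((0, 18), (-6, 9)) = 10.8167
d((0, 18), (-10, 9)) = 13.4536
d((0, 18), (6, 12)) = 8.4853
d((-6, 9), (-10, 9)) = 4.0
d((-6, 9), (6, 12)) = 12.3693
d((-10, 9), (6, 12)) = 16.2788

Closest pair: (6, 11) and (6, 12) with distance 1.0

The closest pair is (6, 11) and (6, 12) with Euclidean distance 1.0. For 7 points, brute-force pairwise comparison is shown above. For large n, the divide-and-conquer algorithm (sort by x, recurse on halves, check the dividing strip) achieves O(n log n).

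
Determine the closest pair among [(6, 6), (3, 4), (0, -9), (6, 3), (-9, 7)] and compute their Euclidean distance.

Computing all pairwise distances among 5 points:

d((6, 6), (3, 4)) = 3.6056
d((6, 6), (0, -9)) = 16.1555
d((6, 6), (6, 3)) = 3.0 <-- minimum
d((6, 6), (-9, 7)) = 15.0333
d((3, 4), (0, -9)) = 13.3417
d((3, 4), (6, 3)) = 3.1623
d((3, 4), (-9, 7)) = 12.3693
d((0, -9), (6, 3)) = 13.4164
d((0, -9), (-9, 7)) = 18.3576
d((6, 3), (-9, 7)) = 15.5242

Closest pair: (6, 6) and (6, 3) with distance 3.0

The closest pair is (6, 6) and (6, 3) with Euclidean distance 3.0. For 5 points, brute-force pairwise comparison is shown above. For large n, the divide-and-conquer algorithm (sort by x, recurse on halves, check the dividing strip) achieves O(n log n).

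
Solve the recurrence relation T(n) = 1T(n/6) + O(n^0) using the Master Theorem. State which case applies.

Master Theorem for T(n) = 1T(n/6) + O(n^0):

a = 1, b = 6, c = 0
log_b(a) = log_6(1) = 0.0000

Case 2: c = 0 = log_6(1) = 0.0000
T(n) = O(n^0 log n) = O(log n)

For T(n) = 1T(n/6) + O(n^0): log_6(1) = 0.0000. This is Case 2 of the Master Theorem (c = log_b(a), equal work at all levels), giving O(log n).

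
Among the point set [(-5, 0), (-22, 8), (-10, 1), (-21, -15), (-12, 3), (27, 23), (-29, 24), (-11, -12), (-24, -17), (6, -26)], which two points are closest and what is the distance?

Computing all pairwise distances among 10 points:

d((-5, 0), (-22, 8)) = 18.7883
d((-5, 0), (-10, 1)) = 5.099
d((-5, 0), (-21, -15)) = 21.9317
d((-5, 0), (-12, 3)) = 7.6158
d((-5, 0), (27, 23)) = 39.4081
d((-5, 0), (-29, 24)) = 33.9411
d((-5, 0), (-11, -12)) = 13.4164
d((-5, 0), (-24, -17)) = 25.4951
d((-5, 0), (6, -26)) = 28.2312
d((-22, 8), (-10, 1)) = 13.8924
d((-22, 8), (-21, -15)) = 23.0217
d((-22, 8), (-12, 3)) = 11.1803
d((-22, 8), (27, 23)) = 51.2445
d((-22, 8), (-29, 24)) = 17.4642
d((-22, 8), (-11, -12)) = 22.8254
d((-22, 8), (-24, -17)) = 25.0799
d((-22, 8), (6, -26)) = 44.0454
d((-10, 1), (-21, -15)) = 19.4165
d((-10, 1), (-12, 3)) = 2.8284 <-- minimum
d((-10, 1), (27, 23)) = 43.0465
d((-10, 1), (-29, 24)) = 29.8329
d((-10, 1), (-11, -12)) = 13.0384
d((-10, 1), (-24, -17)) = 22.8035
d((-10, 1), (6, -26)) = 31.3847
d((-21, -15), (-12, 3)) = 20.1246
d((-21, -15), (27, 23)) = 61.2209
d((-21, -15), (-29, 24)) = 39.8121
d((-21, -15), (-11, -12)) = 10.4403
d((-21, -15), (-24, -17)) = 3.6056
d((-21, -15), (6, -26)) = 29.1548
d((-12, 3), (27, 23)) = 43.8292
d((-12, 3), (-29, 24)) = 27.0185
d((-12, 3), (-11, -12)) = 15.0333
d((-12, 3), (-24, -17)) = 23.3238
d((-12, 3), (6, -26)) = 34.1321
d((27, 23), (-29, 24)) = 56.0089
d((27, 23), (-11, -12)) = 51.6624
d((27, 23), (-24, -17)) = 64.8151
d((27, 23), (6, -26)) = 53.3104
d((-29, 24), (-11, -12)) = 40.2492
d((-29, 24), (-24, -17)) = 41.3038
d((-29, 24), (6, -26)) = 61.0328
d((-11, -12), (-24, -17)) = 13.9284
d((-11, -12), (6, -26)) = 22.0227
d((-24, -17), (6, -26)) = 31.3209

Closest pair: (-10, 1) and (-12, 3) with distance 2.8284

The closest pair is (-10, 1) and (-12, 3) with Euclidean distance 2.8284. For 10 points, brute-force pairwise comparison is shown above. For large n, the divide-and-conquer algorithm (sort by x, recurse on halves, check the dividing strip) achieves O(n log n).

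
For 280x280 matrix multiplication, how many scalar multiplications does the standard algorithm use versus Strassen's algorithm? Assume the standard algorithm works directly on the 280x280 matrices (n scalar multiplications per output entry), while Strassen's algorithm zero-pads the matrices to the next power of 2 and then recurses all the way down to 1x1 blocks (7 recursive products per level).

Matrix multiplication for 280x280 matrices:

Strassen's algorithm requires power-of-2 dimensions. Pad 280x280 to 512x512 (next power of 2).

Standard algorithm: 280^3 = 21952000 multiplications
Strassen's algorithm: 7^(log2(512)) = 7^9 = 40353607 multiplications
Difference: 21952000 - 40353607 = -18401607 (Strassen uses MORE here due to padding overhead — for small or just-over-power-of-2 n, padding can outweigh the per-level savings)

Standard: 21952000 multiplications (280^3). Strassen: 40353607 multiplications (7^9, after padding to 512x512). Strassen reduces 8 recursive multiplications to 7 at each level.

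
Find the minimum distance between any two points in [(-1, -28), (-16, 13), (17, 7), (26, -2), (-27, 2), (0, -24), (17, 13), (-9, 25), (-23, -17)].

Computing all pairwise distances among 9 points:

d((-1, -28), (-16, 13)) = 43.6578
d((-1, -28), (17, 7)) = 39.3573
d((-1, -28), (26, -2)) = 37.4833
d((-1, -28), (-27, 2)) = 39.6989
d((-1, -28), (0, -24)) = 4.1231 <-- minimum
d((-1, -28), (17, 13)) = 44.7772
d((-1, -28), (-9, 25)) = 53.6004
d((-1, -28), (-23, -17)) = 24.5967
d((-16, 13), (17, 7)) = 33.541
d((-16, 13), (26, -2)) = 44.5982
d((-16, 13), (-27, 2)) = 15.5563
d((-16, 13), (0, -24)) = 40.3113
d((-16, 13), (17, 13)) = 33.0
d((-16, 13), (-9, 25)) = 13.8924
d((-16, 13), (-23, -17)) = 30.8058
d((17, 7), (26, -2)) = 12.7279
d((17, 7), (-27, 2)) = 44.2832
d((17, 7), (0, -24)) = 35.3553
d((17, 7), (17, 13)) = 6.0
d((17, 7), (-9, 25)) = 31.6228
d((17, 7), (-23, -17)) = 46.6476
d((26, -2), (-27, 2)) = 53.1507
d((26, -2), (0, -24)) = 34.0588
d((26, -2), (17, 13)) = 17.4929
d((26, -2), (-9, 25)) = 44.2041
d((26, -2), (-23, -17)) = 51.2445
d((-27, 2), (0, -24)) = 37.4833
d((-27, 2), (17, 13)) = 45.3542
d((-27, 2), (-9, 25)) = 29.2062
d((-27, 2), (-23, -17)) = 19.4165
d((0, -24), (17, 13)) = 40.7185
d((0, -24), (-9, 25)) = 49.8197
d((0, -24), (-23, -17)) = 24.0416
d((17, 13), (-9, 25)) = 28.6356
d((17, 13), (-23, -17)) = 50.0
d((-9, 25), (-23, -17)) = 44.2719

Closest pair: (-1, -28) and (0, -24) with distance 4.1231

The closest pair is (-1, -28) and (0, -24) with Euclidean distance 4.1231. For 9 points, brute-force pairwise comparison is shown above. For large n, the divide-and-conquer algorithm (sort by x, recurse on halves, check the dividing strip) achieves O(n log n).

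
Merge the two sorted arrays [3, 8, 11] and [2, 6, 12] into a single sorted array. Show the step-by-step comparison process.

Merging process:

Compare 3 vs 2: take 2 from right. Merged: [2]
Compare 3 vs 6: take 3 from left. Merged: [2, 3]
Compare 8 vs 6: take 6 from right. Merged: [2, 3, 6]
Compare 8 vs 12: take 8 from left. Merged: [2, 3, 6, 8]
Compare 11 vs 12: take 11 from left. Merged: [2, 3, 6, 8, 11]
Append remaining from right: [12]. Merged: [2, 3, 6, 8, 11, 12]

Final merged array: [2, 3, 6, 8, 11, 12]
Total comparisons: 5

The merged array is [2, 3, 6, 8, 11, 12], requiring 5 comparisons. The merge step runs in O(n) time where n is the total number of elements.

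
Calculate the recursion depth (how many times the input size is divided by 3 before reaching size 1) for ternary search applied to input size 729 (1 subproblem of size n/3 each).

For divide and conquer with division factor 3:

Problem sizes at each level:
Level 0: 729
Level 1: 243
Level 2: 81
Level 3: 27
Level 4: 9
Level 5: 3
Level 6: 1

The root is level 0 and the size-1 base case is level 6 (the tree spans levels 0 through 6, i.e. 7 levels counting the root), so the depth is the number of divisions: log_3(729) = 6

The recursion tree depth is log_3(729) = 6. At each level, the problem size is divided by 3, so it takes 6 divisions to reduce to a base case of size 1. The algorithm makes 1 recursive call at each level.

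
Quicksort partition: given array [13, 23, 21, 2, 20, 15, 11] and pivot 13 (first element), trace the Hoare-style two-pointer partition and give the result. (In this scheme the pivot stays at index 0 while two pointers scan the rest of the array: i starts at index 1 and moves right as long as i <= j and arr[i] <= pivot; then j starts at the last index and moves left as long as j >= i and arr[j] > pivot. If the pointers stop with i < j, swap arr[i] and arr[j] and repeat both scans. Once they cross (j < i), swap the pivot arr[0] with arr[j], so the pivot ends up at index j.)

Hoare-style two-pointer partition with pivot = 13:

Initial array: [13, 23, 21, 2, 20, 15, 11]

Pointers start at i = 1, j = 6.
i stops at index 1 (arr[1]=23 > 13), j stops at index 6 (arr[6]=11 <= 13): swap arr[1] and arr[6], array becomes [13, 11, 21, 2, 20, 15, 23]
i stops at index 2 (arr[2]=21 > 13), j stops at index 3 (arr[3]=2 <= 13): swap arr[2] and arr[3], array becomes [13, 11, 2, 21, 20, 15, 23]
i ends at 3, j ends at 2: the pointers have crossed (j < i), so scanning stops.

Swap pivot arr[0] with arr[2] to place pivot at position 2: [2, 11, 13, 21, 20, 15, 23]
Pivot position: 2

After partitioning with pivot 13, the array becomes [2, 11, 13, 21, 20, 15, 23]. The pivot is placed at index 2. All elements to the left of the pivot are <= 13, and all elements to the right are > 13.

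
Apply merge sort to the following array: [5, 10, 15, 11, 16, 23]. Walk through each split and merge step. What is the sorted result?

Merge sort trace:

Split: [5, 10, 15, 11, 16, 23] -> [5, 10, 15] and [11, 16, 23]
  Split: [5, 10, 15] -> [5] and [10, 15]
    Split: [10, 15] -> [10] and [15]
    Merge: [10] + [15] -> [10, 15]
  Merge: [5] + [10, 15] -> [5, 10, 15]
  Split: [11, 16, 23] -> [11] and [16, 23]
    Split: [16, 23] -> [16] and [23]
    Merge: [16] + [23] -> [16, 23]
  Merge: [11] + [16, 23] -> [11, 16, 23]
Merge: [5, 10, 15] + [11, 16, 23] -> [5, 10, 11, 15, 16, 23]

Final sorted array: [5, 10, 11, 15, 16, 23]

The merge sort proceeds by recursively splitting the array and merging sorted halves.
After all merges, the sorted array is [5, 10, 11, 15, 16, 23].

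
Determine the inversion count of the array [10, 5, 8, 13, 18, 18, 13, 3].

Finding inversions in [10, 5, 8, 13, 18, 18, 13, 3]:

(0, 1): arr[0]=10 > arr[1]=5
(0, 2): arr[0]=10 > arr[2]=8
(0, 7): arr[0]=10 > arr[7]=3
(1, 7): arr[1]=5 > arr[7]=3
(2, 7): arr[2]=8 > arr[7]=3
(3, 7): arr[3]=13 > arr[7]=3
(4, 6): arr[4]=18 > arr[6]=13
(4, 7): arr[4]=18 > arr[7]=3
(5, 6): arr[5]=18 > arr[6]=13
(5, 7): arr[5]=18 > arr[7]=3
(6, 7): arr[6]=13 > arr[7]=3

Total inversions: 11

The array has 11 inversion(s): (0,1), (0,2), (0,7), (1,7), (2,7), (3,7), (4,6), (4,7), (5,6), (5,7), (6,7). Each pair (i,j) satisfies i < j and arr[i] > arr[j].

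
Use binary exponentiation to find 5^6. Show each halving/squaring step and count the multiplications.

Computing 5^6 by squaring (build up from 5^1; each line after the first costs one multiplication):

5^1 = 5
5^2 = (5^1)^2 = 5^2 = 25
5^3 = 5 * 5^2 = 5 * 25 = 125
5^6 = (5^3)^2 = 125^2 = 15625

Result: 15625
Multiplications needed: 3 (3 lines after 5^1)

5^6 = 15625. Using exponentiation by squaring, this requires 3 multiplications. The key idea: if the exponent is even, square the half-power; if odd, multiply by the base once.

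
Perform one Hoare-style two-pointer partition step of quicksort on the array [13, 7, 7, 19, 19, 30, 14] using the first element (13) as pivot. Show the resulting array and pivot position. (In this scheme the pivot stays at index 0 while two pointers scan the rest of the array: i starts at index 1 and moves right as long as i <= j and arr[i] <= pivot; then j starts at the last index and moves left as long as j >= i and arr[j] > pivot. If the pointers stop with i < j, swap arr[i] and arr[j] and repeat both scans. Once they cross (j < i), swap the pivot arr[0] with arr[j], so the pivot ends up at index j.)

Hoare-style two-pointer partition with pivot = 13:

Initial array: [13, 7, 7, 19, 19, 30, 14]

Pointers start at i = 1, j = 6.
i ends at 3, j ends at 2: the pointers have crossed (j < i), so scanning stops.

Swap pivot arr[0] with arr[2] to place pivot at position 2: [7, 7, 13, 19, 19, 30, 14]
Pivot position: 2

After partitioning with pivot 13, the array becomes [7, 7, 13, 19, 19, 30, 14]. The pivot is placed at index 2. All elements to the left of the pivot are <= 13, and all elements to the right are > 13.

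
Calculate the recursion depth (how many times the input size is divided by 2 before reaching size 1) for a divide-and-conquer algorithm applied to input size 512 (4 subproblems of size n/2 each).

For divide and conquer with division factor 2:

Problem sizes at each level:
Level 0: 512
Level 1: 256
Level 2: 128
Level 3: 64
Level 4: 32
Level 5: 16
Level 6: 8
Level 7: 4
Level 8: 2
Level 9: 1

The root is level 0 and the size-1 base case is level 9 (the tree spans levels 0 through 9, i.e. 10 levels counting the root), so the depth is the number of divisions: log_2(512) = 9

The recursion tree depth is log_2(512) = 9. At each level, the problem size is divided by 2, so it takes 9 divisions to reduce to a base case of size 1. The algorithm makes 4 recursive calls at each level.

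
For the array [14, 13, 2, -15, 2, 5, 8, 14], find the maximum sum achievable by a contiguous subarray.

Using Kadane's algorithm on [14, 13, 2, -15, 2, 5, 8, 14]:

Scanning through the array:
Position 1 (value 13): max_ending_here = 27, max_so_far = 27
Position 2 (value 2): max_ending_here = 29, max_so_far = 29
Position 3 (value -15): max_ending_here = 14, max_so_far = 29
Position 4 (value 2): max_ending_here = 16, max_so_far = 29
Position 5 (value 5): max_ending_here = 21, max_so_far = 29
Position 6 (value 8): max_ending_here = 29, max_so_far = 29
Position 7 (value 14): max_ending_here = 43, max_so_far = 43

Maximum subarray: [14, 13, 2, -15, 2, 5, 8, 14]
Maximum sum: 43

The maximum subarray is [14, 13, 2, -15, 2, 5, 8, 14] with sum 43. This subarray runs from index 0 to index 7.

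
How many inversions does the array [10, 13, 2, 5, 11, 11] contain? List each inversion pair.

Finding inversions in [10, 13, 2, 5, 11, 11]:

(0, 2): arr[0]=10 > arr[2]=2
(0, 3): arr[0]=10 > arr[3]=5
(1, 2): arr[1]=13 > arr[2]=2
(1, 3): arr[1]=13 > arr[3]=5
(1, 4): arr[1]=13 > arr[4]=11
(1, 5): arr[1]=13 > arr[5]=11

Total inversions: 6

The array has 6 inversion(s): (0,2), (0,3), (1,2), (1,3), (1,4), (1,5). Each pair (i,j) satisfies i < j and arr[i] > arr[j].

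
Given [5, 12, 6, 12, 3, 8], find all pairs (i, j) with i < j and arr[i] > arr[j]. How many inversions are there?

Finding inversions in [5, 12, 6, 12, 3, 8]:

(0, 4): arr[0]=5 > arr[4]=3
(1, 2): arr[1]=12 > arr[2]=6
(1, 4): arr[1]=12 > arr[4]=3
(1, 5): arr[1]=12 > arr[5]=8
(2, 4): arr[2]=6 > arr[4]=3
(3, 4): arr[3]=12 > arr[4]=3
(3, 5): arr[3]=12 > arr[5]=8

Total inversions: 7

The array has 7 inversion(s): (0,4), (1,2), (1,4), (1,5), (2,4), (3,4), (3,5). Each pair (i,j) satisfies i < j and arr[i] > arr[j].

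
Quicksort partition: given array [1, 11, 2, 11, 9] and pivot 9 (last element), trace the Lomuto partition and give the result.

Lomuto partition with pivot = 9:

Initial array: [1, 11, 2, 11, 9]

arr[0]=1 <= 9: swap with position 0, array becomes [1, 11, 2, 11, 9]
arr[1]=11 > 9: no swap
arr[2]=2 <= 9: swap with position 1, array becomes [1, 2, 11, 11, 9]
arr[3]=11 > 9: no swap

Place pivot at position 2: [1, 2, 9, 11, 11]
Pivot position: 2

After partitioning with pivot 9, the array becomes [1, 2, 9, 11, 11]. The pivot is placed at index 2. All elements to the left of the pivot are <= 9, and all elements to the right are > 9.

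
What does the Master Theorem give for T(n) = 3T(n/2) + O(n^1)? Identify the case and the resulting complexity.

Master Theorem for T(n) = 3T(n/2) + O(n^1):

a = 3, b = 2, c = 1
log_b(a) = log_2(3) = 1.5850

Case 1: c = 1 < log_2(3) = 1.5850
T(n) = O(n^(log_2 3))

For T(n) = 3T(n/2) + O(n^1): log_2(3) = 1.5850. This is Case 1 of the Master Theorem (c < log_b(a), work dominated by leaves), giving O(n^(log_2 3)).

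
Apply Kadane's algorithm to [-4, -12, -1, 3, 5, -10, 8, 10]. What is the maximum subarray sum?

Using Kadane's algorithm on [-4, -12, -1, 3, 5, -10, 8, 10]:

Scanning through the array:
Position 1 (value -12): max_ending_here = -12, max_so_far = -4
Position 2 (value -1): max_ending_here = -1, max_so_far = -1
Position 3 (value 3): max_ending_here = 3, max_so_far = 3
Position 4 (value 5): max_ending_here = 8, max_so_far = 8
Position 5 (value -10): max_ending_here = -2, max_so_far = 8
Position 6 (value 8): max_ending_here = 8, max_so_far = 8
Position 7 (value 10): max_ending_here = 18, max_so_far = 18

Maximum subarray: [8, 10]
Maximum sum: 18

The maximum subarray is [8, 10] with sum 18. This subarray runs from index 6 to index 7.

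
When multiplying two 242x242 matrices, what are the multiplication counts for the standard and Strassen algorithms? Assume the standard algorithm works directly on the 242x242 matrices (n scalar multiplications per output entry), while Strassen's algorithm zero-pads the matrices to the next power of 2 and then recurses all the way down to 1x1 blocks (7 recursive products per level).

Matrix multiplication for 242x242 matrices:

Strassen's algorithm requires power-of-2 dimensions. Pad 242x242 to 256x256 (next power of 2).

Standard algorithm: 242^3 = 14172488 multiplications
Strassen's algorithm: 7^(log2(256)) = 7^8 = 5764801 multiplications
Savings: 14172488 - 5764801 = 8407687 multiplications

Standard: 14172488 multiplications (242^3). Strassen: 5764801 multiplications (7^8, after padding to 256x256). Strassen reduces 8 recursive multiplications to 7 at each level.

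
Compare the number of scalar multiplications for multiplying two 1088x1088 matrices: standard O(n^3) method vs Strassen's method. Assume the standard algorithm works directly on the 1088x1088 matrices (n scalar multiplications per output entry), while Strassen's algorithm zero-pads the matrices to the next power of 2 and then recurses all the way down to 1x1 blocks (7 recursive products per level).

Matrix multiplication for 1088x1088 matrices:

Strassen's algorithm requires power-of-2 dimensions. Pad 1088x1088 to 2048x2048 (next power of 2).

Standard algorithm: 1088^3 = 1287913472 multiplications
Strassen's algorithm: 7^(log2(2048)) = 7^11 = 1977326743 multiplications
Difference: 1287913472 - 1977326743 = -689413271 (Strassen uses MORE here due to padding overhead — for small or just-over-power-of-2 n, padding can outweigh the per-level savings)

Standard: 1287913472 multiplications (1088^3). Strassen: 1977326743 multiplications (7^11, after padding to 2048x2048). Strassen reduces 8 recursive multiplications to 7 at each level.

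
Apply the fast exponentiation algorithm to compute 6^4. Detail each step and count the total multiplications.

Computing 6^4 by squaring (build up from 6^1; each line after the first costs one multiplication):

6^1 = 6
6^2 = (6^1)^2 = 6^2 = 36
6^4 = (6^2)^2 = 36^2 = 1296

Result: 1296
Multiplications needed: 2 (2 lines after 6^1)

6^4 = 1296. Using exponentiation by squaring, this requires 2 multiplications. The key idea: if the exponent is even, square the half-power; if odd, multiply by the base once.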